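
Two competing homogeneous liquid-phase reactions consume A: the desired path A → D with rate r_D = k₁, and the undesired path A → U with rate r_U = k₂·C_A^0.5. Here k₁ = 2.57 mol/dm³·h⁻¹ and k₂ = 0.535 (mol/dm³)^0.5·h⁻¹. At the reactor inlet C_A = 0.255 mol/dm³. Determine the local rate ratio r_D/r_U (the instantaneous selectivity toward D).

S_{D/U} = r_D/r_U = (k₁)/(k₂·C_A^0.5) = (k₁/k₂)·C_A^-0.5.
= (2.57) / (0.535×0.2550^0.5) = 2.570/0.2702 = 9.51.

9.51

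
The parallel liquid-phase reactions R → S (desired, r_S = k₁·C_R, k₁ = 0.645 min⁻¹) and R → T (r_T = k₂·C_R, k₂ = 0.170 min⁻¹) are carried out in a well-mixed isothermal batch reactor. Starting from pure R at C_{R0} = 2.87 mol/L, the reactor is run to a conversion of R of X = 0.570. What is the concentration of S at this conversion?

1.29 mol/L

C_R = C_{R0}(1−X) = 1.234 mol/L.
Both paths are first order in R, so the instantaneous fraction to S is constant: dC_S/d(−C_R) = k₁/(k₁+k₂) = 0.7914.
C_S = 0.7914·(C_{R0}−C_R) = 0.7914×1.636 = 1.29 mol/L.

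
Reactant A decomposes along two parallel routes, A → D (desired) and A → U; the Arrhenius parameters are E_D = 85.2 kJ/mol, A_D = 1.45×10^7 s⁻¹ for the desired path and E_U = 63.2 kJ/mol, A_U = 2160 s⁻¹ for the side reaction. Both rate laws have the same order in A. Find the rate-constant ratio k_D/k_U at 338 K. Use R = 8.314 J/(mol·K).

2.67

Since both paths have the same order in A, the concentration cancels and S_{D/U} = k_D/k_U = (A_D/A_U)·exp[(E_U−E_D)/(RT)].
(E_U−E_D)/(RT) = (63.2−85.2)×10³/(8.314×338) = -22000/2810 = -7.829.
k_D/k_U = (1.45×10^7/2160)·exp(-7.829) = 6713 × 3.981×10^-4 = 2.67.
Since E_D > E_U, raising the temperature improves selectivity toward D.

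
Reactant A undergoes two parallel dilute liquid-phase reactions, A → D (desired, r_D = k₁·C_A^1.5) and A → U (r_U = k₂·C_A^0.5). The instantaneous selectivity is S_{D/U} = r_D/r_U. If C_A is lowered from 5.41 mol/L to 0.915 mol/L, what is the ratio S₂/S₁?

S_{D/U} = (k₁/k₂)·C_A, so S₂/S₁ = (C_{A,2}/C_{A,1}).
= 0.915/5.41 = 0.169.
Selectivity toward D falls as C_A falls — high-concentration operation is favoured.

0.169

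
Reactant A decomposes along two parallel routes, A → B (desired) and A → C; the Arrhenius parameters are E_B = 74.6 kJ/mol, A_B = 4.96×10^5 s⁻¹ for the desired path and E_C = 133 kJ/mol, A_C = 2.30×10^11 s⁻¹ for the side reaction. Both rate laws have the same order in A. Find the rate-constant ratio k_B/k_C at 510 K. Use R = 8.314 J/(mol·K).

Since both paths have the same order in A, the concentration cancels and S_{B/C} = k_B/k_C = (A_B/A_C)·exp[(E_C−E_B)/(RT)].
(E_C−E_B)/(RT) = (133−74.6)×10³/(8.314×510) = 58400/4240 = 13.77.
k_B/k_C = (4.96×10^5/2.30×10^11)·exp(13.77) = 2.157×10^-6 × 9.585×10^5 = 2.07.

2.07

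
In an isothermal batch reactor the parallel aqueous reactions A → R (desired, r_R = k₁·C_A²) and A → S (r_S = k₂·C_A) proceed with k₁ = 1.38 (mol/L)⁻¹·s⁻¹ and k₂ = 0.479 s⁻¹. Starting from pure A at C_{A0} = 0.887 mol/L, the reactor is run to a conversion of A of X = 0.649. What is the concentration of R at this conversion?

C_A = C_{A0}(1−X) = 0.3113 mol/L.
Along a PFR/batch, dC_S/dC_A = −r_S/(r_R+r_S) = −k₂/(k₂+k₁·C_A).
Integrating from C_{A0} to C_A: C_S = (0.479/1.38)·ln[(0.479+1.38·0.887)/(0.479+1.38·0.311)] = 0.3471·ln(1.703/0.9086) = 0.2181 mol/L.
Then C_R = (C_{A0}−C_A) − C_S = 0.5757 − 0.2181 = 0.3576 mol/L.

0.358 mol/L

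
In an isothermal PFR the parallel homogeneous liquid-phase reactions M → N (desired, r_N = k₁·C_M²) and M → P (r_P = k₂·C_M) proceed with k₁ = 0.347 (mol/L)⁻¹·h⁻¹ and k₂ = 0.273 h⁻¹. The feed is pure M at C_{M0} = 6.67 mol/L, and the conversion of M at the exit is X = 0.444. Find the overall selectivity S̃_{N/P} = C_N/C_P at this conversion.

C_M = C_{M0}(1−X) = 3.709 mol/L.
Along a PFR/batch, dC_P/dC_M = −r_P/(r_N+r_P) = −k₂/(k₂+k₁·C_M).
Integrating from C_{M0} to C_M: C_P = (0.273/0.347)·ln[(0.273+0.347·6.67)/(0.273+0.347·3.71)] = 0.7867·ln(2.587/1.560) = 0.3982 mol/L.
Then C_N = (C_{M0}−C_M) − C_P = 2.961 − 0.3982 = 2.563 mol/L.
S̃_{N/P} = C_N/C_P = 2.563/0.3982 = 6.44.

6.44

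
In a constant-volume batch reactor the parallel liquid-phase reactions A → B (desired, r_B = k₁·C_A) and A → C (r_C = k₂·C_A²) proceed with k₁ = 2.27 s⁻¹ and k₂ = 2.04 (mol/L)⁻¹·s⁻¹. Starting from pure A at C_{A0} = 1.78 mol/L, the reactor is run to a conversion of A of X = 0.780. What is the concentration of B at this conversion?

C_A = C_{A0}(1−X) = 0.3916 mol/L.
Along a PFR/batch, dC_B/dC_A = −r_B/(r_B+r_C) = −k₁/(k₁+k₂·C_A).
Integrating from C_{A0} to C_A: C_B = (2.27/2.04)·ln[(2.27+2.04·1.78)/(2.27+2.04·0.392)] = 1.113·ln(5.901/3.069) = 0.7276 mol/L.

0.728 mol/L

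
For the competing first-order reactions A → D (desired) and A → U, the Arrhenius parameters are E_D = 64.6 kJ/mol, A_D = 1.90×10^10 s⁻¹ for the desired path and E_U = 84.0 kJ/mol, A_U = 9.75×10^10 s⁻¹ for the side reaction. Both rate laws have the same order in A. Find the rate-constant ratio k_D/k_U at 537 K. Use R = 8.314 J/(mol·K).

With equal orders, S_{D/U} = k_D/k_U = (A_D/A_U)·exp[(E_U−E_D)/(RT)].
(E_U−E_D)/(RT) = (84.0−64.6)×10³/(8.314×537) = 19400/4465 = 4.345.
k_D/k_U = (1.90×10^10/9.75×10^10)·exp(4.345) = 0.1949 × 77.11 = 15.0.
Since E_D < E_U, lowering the temperature improves selectivity toward D.

15.0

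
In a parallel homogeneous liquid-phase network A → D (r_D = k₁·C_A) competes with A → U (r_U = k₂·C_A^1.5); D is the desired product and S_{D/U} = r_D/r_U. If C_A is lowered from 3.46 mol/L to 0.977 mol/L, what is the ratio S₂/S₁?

1.88

S_{D/U} = (k₁/k₂)·C_A^-0.5, so S₂/S₁ = (C_{A,2}/C_{A,1})^-0.5.
= (0.977/3.46)^(-0.5) = (0.2824)^(-0.5) = 1.88.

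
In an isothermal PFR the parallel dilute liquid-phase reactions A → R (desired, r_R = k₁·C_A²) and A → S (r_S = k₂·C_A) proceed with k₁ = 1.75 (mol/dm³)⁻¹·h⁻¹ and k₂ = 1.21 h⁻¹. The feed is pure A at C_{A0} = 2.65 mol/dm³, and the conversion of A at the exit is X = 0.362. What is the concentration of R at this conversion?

C_A = C_{A0}(1−X) = 1.691 mol/dm³.
Along a PFR/batch, dC_S/dC_A = −r_S/(r_R+r_S) = −k₂/(k₂+k₁·C_A).
Integrating from C_{A0} to C_A: C_S = (1.21/1.75)·ln[(1.21+1.75·2.65)/(1.21+1.75·1.69)] = 0.6914·ln(5.848/4.169) = 0.2340 mol/dm³.
Then C_R = (C_{A0}−C_A) − C_S = 0.9593 − 0.2340 = 0.7253 mol/dm³.

0.725 mol/dm³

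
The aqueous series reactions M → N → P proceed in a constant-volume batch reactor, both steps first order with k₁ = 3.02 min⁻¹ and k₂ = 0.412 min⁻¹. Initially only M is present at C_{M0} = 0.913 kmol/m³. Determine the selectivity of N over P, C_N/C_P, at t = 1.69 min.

1.35

Solving the coupled first-order balances gives C_N(t) = [k₁/(k₂−k₁)]·C_{M0}·(e^(−k₁t) − e^(−k₂t)).
e^(−k₁t) = e^(−3.02×1.69) = e^(−5.104) = 0.006074; e^(−k₂t) = e^(−0.6963) = 0.4984.
C_N = 3.02×0.913/(0.412−3.02) × (0.006074−0.4984) = (-1.057)×(-0.4924) = 0.5205 kmol/m³.
C_M = C_{M0}e^(−k₁t) = 0.005545 kmol/m³, so C_P = C_{M0}−C_M−C_N = 0.3869 kmol/m³; C_N/C_P = 1.35.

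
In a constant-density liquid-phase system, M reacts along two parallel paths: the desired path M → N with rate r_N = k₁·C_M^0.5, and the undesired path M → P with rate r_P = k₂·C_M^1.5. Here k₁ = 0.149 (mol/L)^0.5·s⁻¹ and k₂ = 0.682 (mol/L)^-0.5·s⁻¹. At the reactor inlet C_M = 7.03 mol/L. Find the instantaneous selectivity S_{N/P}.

0.0311

S_{N/P} = r_N/r_P = (k₁·C_M^0.5)/(k₂·C_M^1.5) = (k₁/k₂)·C_M⁻¹.
= (0.149×7.030^0.5) / (0.682×7.030^1.5) = 0.3951/12.71 = 0.0311.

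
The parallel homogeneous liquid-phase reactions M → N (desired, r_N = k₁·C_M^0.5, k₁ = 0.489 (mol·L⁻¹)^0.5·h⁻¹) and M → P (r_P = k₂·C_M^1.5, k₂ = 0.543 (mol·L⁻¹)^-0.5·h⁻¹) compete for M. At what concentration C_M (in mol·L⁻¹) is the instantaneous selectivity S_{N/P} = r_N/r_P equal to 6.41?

0.140 mol·L⁻¹

S_{N/P} = (k₁/k₂)·C_M⁻¹ ⇒ C_M = (S·k₂/k₁)^(-1).
= (6.41×0.543/0.489)^(-1) = (7.118)^(-1) = 0.140 mol·L⁻¹.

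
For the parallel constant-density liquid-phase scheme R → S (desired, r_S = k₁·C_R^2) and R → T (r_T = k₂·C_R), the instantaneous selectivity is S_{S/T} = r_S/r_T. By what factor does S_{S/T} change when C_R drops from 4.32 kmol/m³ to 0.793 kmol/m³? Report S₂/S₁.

0.184

S_{S/T} = (k₁/k₂)·C_R, so S₂/S₁ = (C_{R,2}/C_{R,1}).
= 0.793/4.32 = 0.184.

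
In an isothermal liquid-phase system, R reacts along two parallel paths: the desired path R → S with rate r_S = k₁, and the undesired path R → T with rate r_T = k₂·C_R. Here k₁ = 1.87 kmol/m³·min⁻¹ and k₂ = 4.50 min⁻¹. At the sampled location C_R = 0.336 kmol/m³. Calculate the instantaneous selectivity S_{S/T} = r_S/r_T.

S_{S/T} = r_S/r_T = (k₁)/(k₂·C_R) = (k₁/k₂)·C_R⁻¹.
= (1.87) / (4.50×0.3360) = 1.870/1.512 = 1.24.
The undesired path is higher order in R, so low C_R (CSTR or dilute feed) favours S.

1.24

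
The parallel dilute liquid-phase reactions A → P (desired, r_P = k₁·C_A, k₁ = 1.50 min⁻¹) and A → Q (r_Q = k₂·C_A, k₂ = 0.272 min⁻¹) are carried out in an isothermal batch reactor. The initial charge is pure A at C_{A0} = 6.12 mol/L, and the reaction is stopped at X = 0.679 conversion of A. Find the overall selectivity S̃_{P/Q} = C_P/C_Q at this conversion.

5.51

C_A = C_{A0}(1−X) = 1.965 mol/L.
Both paths are first order in A, so the instantaneous fraction to P is constant: dC_P/d(−C_A) = k₁/(k₁+k₂) = 0.8465.
C_P = 0.8465·(C_{A0}−C_A) = 0.8465×4.155 = 3.52 mol/L.
C_Q = (C_{A0}−C_A)−C_P = 0.6379 mol/L; S̃_{P/Q} = 3.518/0.6379 = 5.51.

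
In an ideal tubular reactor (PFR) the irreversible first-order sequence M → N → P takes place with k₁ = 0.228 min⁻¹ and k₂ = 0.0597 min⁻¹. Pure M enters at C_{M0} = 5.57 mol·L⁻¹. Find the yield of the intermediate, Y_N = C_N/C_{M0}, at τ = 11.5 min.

0.583

The intermediate concentration in a first-order A→B→C sequence is C_N = k₁C_{M0}(e^(−k₁τ) − e^(−k₂τ))/(k₂−k₁).
e^(−k₁τ) = e^(−0.228×11.5) = e^(−2.622) = 0.07266; e^(−k₂τ) = e^(−0.6865) = 0.5033.
C_N = 0.228×5.57/(0.0597−0.228) × (0.07266−0.5033) = (-7.546)×(-0.4307) = 3.250 mol·L⁻¹.
Y_N = C_N/C_{M0} = 3.250/5.57 = 0.583.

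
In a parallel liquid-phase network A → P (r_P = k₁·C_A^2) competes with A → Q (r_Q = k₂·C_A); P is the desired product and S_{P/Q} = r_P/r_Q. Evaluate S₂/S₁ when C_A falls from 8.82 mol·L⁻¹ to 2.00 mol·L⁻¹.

S_{P/Q} = (k₁/k₂)·C_A, so S₂/S₁ = (C_{A,2}/C_{A,1}).
= 2.00/8.82 = 0.227.
Selectivity toward P falls as C_A falls — high-concentration operation is favoured.

0.227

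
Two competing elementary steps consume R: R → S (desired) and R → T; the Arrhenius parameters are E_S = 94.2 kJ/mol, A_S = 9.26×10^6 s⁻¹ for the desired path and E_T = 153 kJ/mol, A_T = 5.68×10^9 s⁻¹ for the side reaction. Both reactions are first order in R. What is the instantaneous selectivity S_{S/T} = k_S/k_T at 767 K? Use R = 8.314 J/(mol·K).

16.5

With equal orders, S_{S/T} = k_S/k_T = (A_S/A_T)·exp[(E_T−E_S)/(RT)].
(E_T−E_S)/(RT) = (153−94.2)×10³/(8.314×767) = 58800/6377 = 9.221.
k_S/k_T = (9.26×10^6/5.68×10^9)·exp(9.221) = 0.001630 × 10106 = 16.5.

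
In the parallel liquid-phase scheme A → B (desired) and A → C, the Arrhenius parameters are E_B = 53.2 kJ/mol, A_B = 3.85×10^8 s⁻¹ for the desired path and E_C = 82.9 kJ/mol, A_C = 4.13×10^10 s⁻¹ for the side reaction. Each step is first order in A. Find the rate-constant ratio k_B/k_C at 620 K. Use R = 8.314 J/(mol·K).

2.96

Since both paths have the same order in A, the concentration cancels and S_{B/C} = k_B/k_C = (A_B/A_C)·exp[(E_C−E_B)/(RT)].
(E_C−E_B)/(RT) = (82.9−53.2)×10³/(8.314×620) = 29700/5155 = 5.762.
k_B/k_C = (3.85×10^8/4.13×10^10)·exp(5.762) = 0.009322 × 317.9 = 2.96.
Since E_B < E_C, lowering the temperature improves selectivity toward B.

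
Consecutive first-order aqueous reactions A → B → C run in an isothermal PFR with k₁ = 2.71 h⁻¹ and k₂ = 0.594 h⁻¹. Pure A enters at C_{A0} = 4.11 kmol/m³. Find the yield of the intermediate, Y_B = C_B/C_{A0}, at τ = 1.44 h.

0.519

Solving the coupled first-order balances gives C_B(τ) = [k₁/(k₂−k₁)]·C_{A0}·(e^(−k₁τ) − e^(−k₂τ)).
e^(−k₁τ) = e^(−2.71×1.44) = e^(−3.902) = 0.02019; e^(−k₂τ) = e^(−0.8554) = 0.4251.
C_B = 2.71×4.11/(0.594−2.71) × (0.02019−0.4251) = (-5.264)×(-0.4049) = 2.131 kmol/m³.
Y_B = C_B/C_{A0} = 2.131/4.11 = 0.519.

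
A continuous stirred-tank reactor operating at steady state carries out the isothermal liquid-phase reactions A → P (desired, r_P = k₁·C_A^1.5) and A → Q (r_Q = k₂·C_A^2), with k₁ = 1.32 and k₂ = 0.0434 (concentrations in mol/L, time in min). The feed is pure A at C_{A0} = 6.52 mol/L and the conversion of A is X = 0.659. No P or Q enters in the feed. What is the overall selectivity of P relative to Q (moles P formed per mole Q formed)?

Exit C_A = C_{A0}(1−X) = 6.52×0.341 = 2.223 mol/L.
A CSTR operates uniformly at the exit composition, giving r_P = 4.376 and r_Q = 0.2145 (each k·C_A^n at C_A = 2.223).
Overall selectivity = C_P/C_Q = r_Pτ/(r_Qτ) = r_P/r_Q = 20.4.

20.4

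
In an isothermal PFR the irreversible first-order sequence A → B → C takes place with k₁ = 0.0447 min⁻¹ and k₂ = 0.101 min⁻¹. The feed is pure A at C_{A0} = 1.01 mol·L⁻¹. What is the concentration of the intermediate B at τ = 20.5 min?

0.220 mol·L⁻¹

Solving the coupled first-order balances gives C_B(τ) = [k₁/(k₂−k₁)]·C_{A0}·(e^(−k₁τ) − e^(−k₂τ)).
e^(−k₁τ) = e^(−0.0447×20.5) = e^(−0.9163) = 0.4000; e^(−k₂τ) = e^(−2.071) = 0.1261.
C_B = 0.0447×1.01/(0.101−0.0447) × (0.4000−0.1261) = 0.8019×0.2739 = 0.2196 mol·L⁻¹.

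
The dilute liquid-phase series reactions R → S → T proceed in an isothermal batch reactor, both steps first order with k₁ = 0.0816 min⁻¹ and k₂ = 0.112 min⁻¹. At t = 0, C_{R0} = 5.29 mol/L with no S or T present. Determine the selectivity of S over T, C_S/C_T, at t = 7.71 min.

1.78

The intermediate concentration in a first-order A→B→C sequence is C_S = k₁C_{R0}(e^(−k₁t) − e^(−k₂t))/(k₂−k₁).
e^(−k₁t) = e^(−0.0816×7.71) = e^(−0.6291) = 0.5331; e^(−k₂t) = e^(−0.8635) = 0.4217.
C_S = 0.0816×5.29/(0.112−0.0816) × (0.5331−0.4217) = 14.20×0.1114 = 1.581 mol/L.
C_R = C_{R0}e^(−k₁t) = 2.820 mol/L, so C_T = C_{R0}−C_R−C_S = 0.8887 mol/L; C_S/C_T = 1.78.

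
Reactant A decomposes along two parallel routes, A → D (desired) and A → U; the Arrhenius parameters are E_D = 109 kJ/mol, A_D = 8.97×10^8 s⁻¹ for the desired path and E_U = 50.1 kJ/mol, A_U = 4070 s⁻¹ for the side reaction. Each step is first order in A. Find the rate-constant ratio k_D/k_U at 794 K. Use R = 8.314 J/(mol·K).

k_D/k_U = (A_D/A_U)·exp[−(E_D−E_U)/(RT)] = (A_D/A_U)·exp[(E_U−E_D)/(RT)].
(E_U−E_D)/(RT) = (50.1−109)×10³/(8.314×794) = -58900/6601 = -8.922.
k_D/k_U = (8.97×10^8/4070)·exp(-8.922) = 2.204×10^5 × 1.334×10^-4 = 29.4.
Since E_D > E_U, raising the temperature improves selectivity toward D.

29.4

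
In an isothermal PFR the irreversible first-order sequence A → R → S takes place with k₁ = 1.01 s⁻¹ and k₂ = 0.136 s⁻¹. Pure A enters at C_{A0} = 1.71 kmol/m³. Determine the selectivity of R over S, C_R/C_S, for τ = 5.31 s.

The intermediate concentration in a first-order A→B→C sequence is C_R = k₁C_{A0}(e^(−k₁τ) − e^(−k₂τ))/(k₂−k₁).
e^(−k₁τ) = e^(−1.01×5.31) = e^(−5.363) = 0.004686; e^(−k₂τ) = e^(−0.7222) = 0.4857.
C_R = 1.01×1.71/(0.136−1.01) × (0.004686−0.4857) = (-1.976)×(-0.4810) = 0.9505 kmol/m³.
C_A = C_{A0}e^(−k₁τ) = 0.008014 kmol/m³, so C_S = C_{A0}−C_A−C_R = 0.7515 kmol/m³; C_R/C_S = 1.26.

1.26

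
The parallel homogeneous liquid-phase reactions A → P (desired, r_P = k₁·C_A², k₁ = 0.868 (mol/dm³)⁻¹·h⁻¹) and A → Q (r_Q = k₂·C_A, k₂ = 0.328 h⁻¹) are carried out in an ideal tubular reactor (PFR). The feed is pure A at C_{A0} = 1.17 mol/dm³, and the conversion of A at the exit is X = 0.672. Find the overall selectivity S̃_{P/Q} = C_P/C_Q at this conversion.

1.93

C_A = C_{A0}(1−X) = 0.3838 mol/dm³.
Along a PFR/batch, dC_Q/dC_A = −r_Q/(r_P+r_Q) = −k₂/(k₂+k₁·C_A).
Integrating from C_{A0} to C_A: C_Q = (0.328/0.868)·ln[(0.328+0.868·1.17)/(0.328+0.868·0.384)] = 0.3779·ln(1.344/0.6611) = 0.2680 mol/dm³.
Then C_P = (C_{A0}−C_A) − C_Q = 0.7862 − 0.2680 = 0.5183 mol/dm³.
S̃_{P/Q} = C_P/C_Q = 0.5183/0.2680 = 1.93.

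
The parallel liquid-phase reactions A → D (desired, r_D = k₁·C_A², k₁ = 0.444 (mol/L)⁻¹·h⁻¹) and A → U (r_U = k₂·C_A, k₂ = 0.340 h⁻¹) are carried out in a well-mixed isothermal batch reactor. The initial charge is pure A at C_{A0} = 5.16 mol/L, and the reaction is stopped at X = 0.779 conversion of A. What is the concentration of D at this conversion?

C_A = C_{A0}(1−X) = 1.140 mol/L.
Along a PFR/batch, dC_U/dC_A = −r_U/(r_D+r_U) = −k₂/(k₂+k₁·C_A).
Integrating from C_{A0} to C_A: C_U = (0.340/0.444)·ln[(0.340+0.444·5.16)/(0.340+0.444·1.14)] = 0.7658·ln(2.631/0.8463) = 0.8686 mol/L.
Then C_D = (C_{A0}−C_A) − C_U = 4.020 − 0.8686 = 3.151 mol/L.

3.15 mol/L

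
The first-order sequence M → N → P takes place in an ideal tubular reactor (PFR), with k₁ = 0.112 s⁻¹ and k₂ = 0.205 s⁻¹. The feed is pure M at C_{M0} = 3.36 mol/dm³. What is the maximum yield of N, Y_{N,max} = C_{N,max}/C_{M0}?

Evaluating C_N at τ_opt = ln(k₂/k₁)/(k₂−k₁) gives C_{N,max}/C_{M0} = (k₁/k₂)^[k₂/(k₂−k₁)].
= (0.112/0.205)^(0.205/(0.205−0.112)) = (0.5463)^(2.204) = 0.2638.

0.264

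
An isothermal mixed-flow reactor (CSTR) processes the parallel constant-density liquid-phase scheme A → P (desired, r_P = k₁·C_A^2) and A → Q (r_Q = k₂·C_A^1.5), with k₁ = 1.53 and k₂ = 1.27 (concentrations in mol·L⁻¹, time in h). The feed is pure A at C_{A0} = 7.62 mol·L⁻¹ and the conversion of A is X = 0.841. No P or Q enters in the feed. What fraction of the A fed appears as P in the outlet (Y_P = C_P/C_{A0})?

0.479

Exit C_A = C_{A0}(1−X) = 7.62×0.159 = 1.212 mol·L⁻¹.
Rates in a CSTR are evaluated at the outlet concentration: r_P = 1.53×1.212^2 = 2.246, r_Q = 1.27×1.212^1.5 = 1.694.
Fraction of consumed A going to P: r_P/(r_P+r_Q) = 0.5701.
C_P = 0.5701·C_{A0}·X = 0.5701×7.62×0.841 = 3.65 mol·L⁻¹; Y_P = C_P/C_{A0} = 0.479.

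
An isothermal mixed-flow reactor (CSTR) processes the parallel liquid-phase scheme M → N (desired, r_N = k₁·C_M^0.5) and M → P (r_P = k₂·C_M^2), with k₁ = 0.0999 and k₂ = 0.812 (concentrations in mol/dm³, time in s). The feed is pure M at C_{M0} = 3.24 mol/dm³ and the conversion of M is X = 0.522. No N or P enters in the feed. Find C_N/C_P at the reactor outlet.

0.0638

Exit C_M = C_{M0}(1−X) = 3.24×0.478 = 1.549 mol/dm³.
A CSTR operates uniformly at the exit composition, giving r_N = 0.1243 and r_P = 1.948 (each k·C_M^n at C_M = 1.549).
Overall selectivity = C_N/C_P = r_Nτ/(r_Pτ) = r_N/r_P = 0.0638.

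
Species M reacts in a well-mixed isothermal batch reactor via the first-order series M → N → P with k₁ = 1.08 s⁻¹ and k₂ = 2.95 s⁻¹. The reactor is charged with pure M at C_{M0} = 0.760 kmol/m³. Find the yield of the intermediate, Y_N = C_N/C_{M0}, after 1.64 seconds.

For first-order series with pure M initially, C_N(t) = k₁C_{M0}/(k₂−k₁)·(e^(−k₁t) − e^(−k₂t)).
e^(−k₁t) = e^(−1.08×1.64) = e^(−1.771) = 0.1701; e^(−k₂t) = e^(−4.838) = 0.007923.
C_N = 1.08×0.760/(2.95−1.08) × (0.1701−0.007923) = 0.4389×0.1622 = 0.07120 kmol/m³.
Y_N = C_N/C_{M0} = 0.07120/0.760 = 0.0937.

0.0937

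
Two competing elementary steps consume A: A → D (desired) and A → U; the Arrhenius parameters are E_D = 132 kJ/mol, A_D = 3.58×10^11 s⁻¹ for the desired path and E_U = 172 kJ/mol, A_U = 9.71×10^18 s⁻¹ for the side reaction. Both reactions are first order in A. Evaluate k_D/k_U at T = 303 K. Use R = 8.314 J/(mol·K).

With equal orders, S_{D/U} = k_D/k_U = (A_D/A_U)·exp[(E_U−E_D)/(RT)].
(E_U−E_D)/(RT) = (172−132)×10³/(8.314×303) = 40000/2519 = 15.88.
k_D/k_U = (3.58×10^11/9.71×10^18)·exp(15.88) = 3.687×10^-8 × 7.869×10^6 = 0.290.

0.290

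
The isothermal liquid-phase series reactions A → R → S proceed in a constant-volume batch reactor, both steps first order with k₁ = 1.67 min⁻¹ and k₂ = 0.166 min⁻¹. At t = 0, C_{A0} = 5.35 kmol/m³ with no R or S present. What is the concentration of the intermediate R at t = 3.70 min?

The intermediate concentration in a first-order A→B→C sequence is C_R = k₁C_{A0}(e^(−k₁t) − e^(−k₂t))/(k₂−k₁).
e^(−k₁t) = e^(−1.67×3.70) = e^(−6.179) = 0.002072; e^(−k₂t) = e^(−0.6142) = 0.5411.
C_R = 1.67×5.35/(0.166−1.67) × (0.002072−0.5411) = (-5.940)×(-0.5390) = 3.202 kmol/m³.

3.20 kmol/m³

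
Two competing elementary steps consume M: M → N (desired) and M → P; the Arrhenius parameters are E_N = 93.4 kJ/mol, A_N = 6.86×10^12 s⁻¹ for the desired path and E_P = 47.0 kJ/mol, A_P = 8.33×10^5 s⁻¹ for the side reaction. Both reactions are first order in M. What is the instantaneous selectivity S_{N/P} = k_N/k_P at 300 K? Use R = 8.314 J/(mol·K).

0.0686

With equal orders, S_{N/P} = k_N/k_P = (A_N/A_P)·exp[(E_P−E_N)/(RT)].
(E_P−E_N)/(RT) = (47.0−93.4)×10³/(8.314×300) = -46400/2494 = -18.60.
k_N/k_P = (6.86×10^12/8.33×10^5)·exp(-18.60) = 8.235×10^6 × 8.332×10^-9 = 0.0686.
Since E_N > E_P, raising the temperature improves selectivity toward N.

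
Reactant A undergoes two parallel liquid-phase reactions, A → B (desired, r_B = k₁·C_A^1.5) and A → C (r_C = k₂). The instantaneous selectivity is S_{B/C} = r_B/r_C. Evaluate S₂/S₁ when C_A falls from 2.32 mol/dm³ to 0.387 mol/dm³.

S_{B/C} = (k₁/k₂)·C_A^1.5, so S₂/S₁ = (C_{A,2}/C_{A,1})^1.5.
= (0.387/2.32)^1.5 = (0.1668)^1.5 = 0.0681.
Selectivity toward B falls as C_A falls — high-concentration operation is favoured.

0.0681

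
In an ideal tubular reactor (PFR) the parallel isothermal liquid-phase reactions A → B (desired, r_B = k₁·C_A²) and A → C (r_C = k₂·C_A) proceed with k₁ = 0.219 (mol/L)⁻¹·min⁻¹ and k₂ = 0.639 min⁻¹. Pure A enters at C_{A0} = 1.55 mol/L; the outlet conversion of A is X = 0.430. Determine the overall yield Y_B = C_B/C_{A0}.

C_A = C_{A0}(1−X) = 0.8835 mol/L.
Along a PFR/batch, dC_C/dC_A = −r_C/(r_B+r_C) = −k₂/(k₂+k₁·C_A).
Integrating from C_{A0} to C_A: C_C = (0.639/0.219)·ln[(0.639+0.219·1.55)/(0.639+0.219·0.884)] = 2.918·ln(0.9785/0.8325) = 0.4714 mol/L.
Then C_B = (C_{A0}−C_A) − C_C = 0.6665 − 0.4714 = 0.1951 mol/L.
Y_B = C_B/C_{A0} = 0.1951/1.55 = 0.126.

0.126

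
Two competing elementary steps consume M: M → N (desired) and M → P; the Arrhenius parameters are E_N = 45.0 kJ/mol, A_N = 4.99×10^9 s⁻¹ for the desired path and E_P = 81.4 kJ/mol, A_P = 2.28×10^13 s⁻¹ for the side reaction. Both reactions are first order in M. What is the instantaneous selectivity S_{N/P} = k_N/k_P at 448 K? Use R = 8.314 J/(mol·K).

3.84

Since both paths have the same order in M, the concentration cancels and S_{N/P} = k_N/k_P = (A_N/A_P)·exp[(E_P−E_N)/(RT)].
(E_P−E_N)/(RT) = (81.4−45.0)×10³/(8.314×448) = 36400/3725 = 9.773.
k_N/k_P = (4.99×10^9/2.28×10^13)·exp(9.773) = 2.189×10^-4 × 17548 = 3.84.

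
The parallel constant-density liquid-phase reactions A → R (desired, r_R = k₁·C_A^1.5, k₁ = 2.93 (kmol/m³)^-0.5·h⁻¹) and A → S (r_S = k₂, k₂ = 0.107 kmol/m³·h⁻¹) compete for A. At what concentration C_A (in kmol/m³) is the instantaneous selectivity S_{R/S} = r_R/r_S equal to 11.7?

0.567 kmol/m³

S_{R/S} = (k₁/k₂)·C_A^1.5 ⇒ C_A = (S·k₂/k₁)^(1/1.5).
= (11.7×0.107/2.93)^(0.6667) = (0.4273)^(0.6667) = 0.567 kmol/m³.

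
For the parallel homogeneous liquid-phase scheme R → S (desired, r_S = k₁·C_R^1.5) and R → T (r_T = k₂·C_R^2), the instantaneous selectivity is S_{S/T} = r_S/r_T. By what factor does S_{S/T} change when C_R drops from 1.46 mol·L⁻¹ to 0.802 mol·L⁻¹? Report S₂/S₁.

S_{S/T} = (k₁/k₂)·C_R^-0.5, so S₂/S₁ = (C_{R,2}/C_{R,1})^-0.5.
= (0.802/1.46)^(-0.5) = (0.5493)^(-0.5) = 1.35.
Selectivity toward S rises as C_R falls — low-concentration operation is favoured.

1.35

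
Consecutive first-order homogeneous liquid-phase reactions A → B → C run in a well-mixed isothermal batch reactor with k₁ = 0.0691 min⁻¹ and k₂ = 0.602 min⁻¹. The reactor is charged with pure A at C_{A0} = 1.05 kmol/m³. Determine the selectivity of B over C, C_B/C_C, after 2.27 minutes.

1.15

Solving the coupled first-order balances gives C_B(t) = [k₁/(k₂−k₁)]·C_{A0}·(e^(−k₁t) − e^(−k₂t)).
e^(−k₁t) = e^(−0.0691×2.27) = e^(−0.1569) = 0.8548; e^(−k₂t) = e^(−1.367) = 0.2550.
C_B = 0.0691×1.05/(0.602−0.0691) × (0.8548−0.2550) = 0.1362×0.5998 = 0.08167 kmol/m³.
C_A = C_{A0}e^(−k₁t) = 0.8976 kmol/m³, so C_C = C_{A0}−C_A−C_B = 0.07076 kmol/m³; C_B/C_C = 1.15.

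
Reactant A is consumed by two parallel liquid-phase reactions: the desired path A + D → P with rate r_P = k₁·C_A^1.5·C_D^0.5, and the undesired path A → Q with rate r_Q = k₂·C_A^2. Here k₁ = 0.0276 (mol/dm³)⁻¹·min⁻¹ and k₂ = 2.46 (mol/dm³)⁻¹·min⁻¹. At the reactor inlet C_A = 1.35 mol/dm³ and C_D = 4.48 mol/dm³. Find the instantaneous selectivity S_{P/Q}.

S_{P/Q} = r_P/r_Q = (k₁·C_A^1.5·C_D^0.5)/(k₂·C_A^2) = (k₁/k₂)·C_A^-0.5·C_D^0.5.
= (0.0276×1.350^1.5×4.480^0.5) / (2.46×1.350^2) = 0.09163/4.483 = 0.0204.

0.0204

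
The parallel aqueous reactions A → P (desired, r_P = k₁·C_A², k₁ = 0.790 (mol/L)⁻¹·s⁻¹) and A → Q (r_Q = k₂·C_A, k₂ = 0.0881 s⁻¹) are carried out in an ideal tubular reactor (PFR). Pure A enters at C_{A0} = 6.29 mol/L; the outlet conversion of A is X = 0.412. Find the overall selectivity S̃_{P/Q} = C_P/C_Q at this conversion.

43.8

C_A = C_{A0}(1−X) = 3.699 mol/L.
Along a PFR/batch, dC_Q/dC_A = −r_Q/(r_P+r_Q) = −k₂/(k₂+k₁·C_A).
Integrating from C_{A0} to C_A: C_Q = (0.0881/0.790)·ln[(0.0881+0.790·6.29)/(0.0881+0.790·3.70)] = 0.1115·ln(5.057/3.010) = 0.05787 mol/L.
Then C_P = (C_{A0}−C_A) − C_Q = 2.591 − 0.05787 = 2.534 mol/L.
S̃_{P/Q} = C_P/C_Q = 2.534/0.05787 = 43.8.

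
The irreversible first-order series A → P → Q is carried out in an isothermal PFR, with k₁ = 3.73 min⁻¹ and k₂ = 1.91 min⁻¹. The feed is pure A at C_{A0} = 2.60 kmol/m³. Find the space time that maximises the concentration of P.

0.368 min

For first-order series the maximum of C_P occurs at τ_opt = ln(k₂/k₁)/(k₂−k₁).
= ln(1.91/3.73)/(1.91−3.73) = ln(0.5121)/-1.820 = -0.6693/-1.820 = 0.368 min.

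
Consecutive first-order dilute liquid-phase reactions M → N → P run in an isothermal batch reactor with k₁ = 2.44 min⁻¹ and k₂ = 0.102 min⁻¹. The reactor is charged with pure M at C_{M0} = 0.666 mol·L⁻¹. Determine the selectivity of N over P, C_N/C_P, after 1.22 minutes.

10.8

For first-order series with pure M initially, C_N(t) = k₁C_{M0}/(k₂−k₁)·(e^(−k₁t) − e^(−k₂t)).
e^(−k₁t) = e^(−2.44×1.22) = e^(−2.977) = 0.05096; e^(−k₂t) = e^(−0.1244) = 0.8830.
C_N = 2.44×0.666/(0.102−2.44) × (0.05096−0.8830) = (-0.6951)×(-0.8320) = 0.5783 mol·L⁻¹.
C_M = C_{M0}e^(−k₁t) = 0.03394 mol·L⁻¹, so C_P = C_{M0}−C_M−C_N = 0.05375 mol·L⁻¹; C_N/C_P = 10.8.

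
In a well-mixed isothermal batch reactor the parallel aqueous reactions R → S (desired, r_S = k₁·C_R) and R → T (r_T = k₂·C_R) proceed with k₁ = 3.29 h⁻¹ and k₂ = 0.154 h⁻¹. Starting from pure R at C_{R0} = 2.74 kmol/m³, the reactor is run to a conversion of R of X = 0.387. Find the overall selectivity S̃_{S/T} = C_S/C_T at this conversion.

21.4

C_R = C_{R0}(1−X) = 1.680 kmol/m³.
Both paths are first order in R, so the instantaneous fraction to S is constant: dC_S/d(−C_R) = k₁/(k₁+k₂) = 0.9553.
C_S = 0.9553·(C_{R0}−C_R) = 0.9553×1.060 = 1.01 kmol/m³.
C_T = (C_{R0}−C_R)−C_S = 0.04742 kmol/m³; S̃_{S/T} = 1.013/0.04742 = 21.4.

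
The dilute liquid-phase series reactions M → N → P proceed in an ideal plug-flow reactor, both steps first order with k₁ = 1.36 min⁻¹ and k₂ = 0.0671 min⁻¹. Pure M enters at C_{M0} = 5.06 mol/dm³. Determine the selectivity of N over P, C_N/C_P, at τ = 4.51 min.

Solving the coupled first-order balances gives C_N(τ) = [k₁/(k₂−k₁)]·C_{M0}·(e^(−k₁τ) − e^(−k₂τ)).
e^(−k₁τ) = e^(−1.36×4.51) = e^(−6.134) = 0.002169; e^(−k₂τ) = e^(−0.3026) = 0.7389.
C_N = 1.36×5.06/(0.0671−1.36) × (0.002169−0.7389) = (-5.323)×(-0.7367) = 3.921 mol/dm³.
C_M = C_{M0}e^(−k₁τ) = 0.01097 mol/dm³, so C_P = C_{M0}−C_M−C_N = 1.128 mol/dm³; C_N/C_P = 3.48.

3.48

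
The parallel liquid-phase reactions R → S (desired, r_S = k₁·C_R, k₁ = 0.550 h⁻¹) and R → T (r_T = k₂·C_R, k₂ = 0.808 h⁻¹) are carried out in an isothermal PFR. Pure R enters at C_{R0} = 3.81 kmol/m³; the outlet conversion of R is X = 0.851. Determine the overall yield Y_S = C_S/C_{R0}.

C_R = C_{R0}(1−X) = 0.5677 kmol/m³.
Both paths are first order in R, so the instantaneous fraction to S is constant: dC_S/d(−C_R) = k₁/(k₁+k₂) = 0.4050.
C_S = 0.4050·(C_{R0}−C_R) = 0.4050×3.242 = 1.31 kmol/m³.
Y_S = C_S/C_{R0} = 1.313/3.81 = 0.345.

0.345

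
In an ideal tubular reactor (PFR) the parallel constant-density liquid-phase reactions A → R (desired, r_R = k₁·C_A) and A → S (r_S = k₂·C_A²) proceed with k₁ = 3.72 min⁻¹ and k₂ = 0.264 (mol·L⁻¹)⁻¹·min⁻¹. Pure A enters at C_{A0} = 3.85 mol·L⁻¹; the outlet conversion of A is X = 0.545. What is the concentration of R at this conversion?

C_A = C_{A0}(1−X) = 1.752 mol·L⁻¹.
Along a PFR/batch, dC_R/dC_A = −r_R/(r_R+r_S) = −k₁/(k₁+k₂·C_A).
Integrating from C_{A0} to C_A: C_R = (3.72/0.264)·ln[(3.72+0.264·3.85)/(3.72+0.264·1.75)] = 14.09·ln(4.736/4.182) = 1.753 mol·L⁻¹.

1.75 mol·L⁻¹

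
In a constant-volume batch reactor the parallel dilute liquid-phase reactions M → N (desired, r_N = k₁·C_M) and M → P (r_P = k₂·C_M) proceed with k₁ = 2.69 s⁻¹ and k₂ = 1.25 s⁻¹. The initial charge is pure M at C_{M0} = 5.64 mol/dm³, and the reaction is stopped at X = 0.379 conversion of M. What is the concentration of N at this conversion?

C_M = C_{M0}(1−X) = 3.502 mol/dm³.
Both paths are first order in M, so the instantaneous fraction to N is constant: dC_N/d(−C_M) = k₁/(k₁+k₂) = 0.6827.
C_N = 0.6827·(C_{M0}−C_M) = 0.6827×2.138 = 1.46 mol/dm³.

1.46 mol/dm³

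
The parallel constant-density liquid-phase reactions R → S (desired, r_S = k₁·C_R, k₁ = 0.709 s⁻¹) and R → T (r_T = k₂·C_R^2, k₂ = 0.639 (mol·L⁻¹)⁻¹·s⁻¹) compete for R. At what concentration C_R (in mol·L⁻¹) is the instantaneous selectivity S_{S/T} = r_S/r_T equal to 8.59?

0.129 mol·L⁻¹

S_{S/T} = (k₁/k₂)·C_R⁻¹ ⇒ C_R = (S·k₂/k₁)^(-1).
= (8.59×0.639/0.709)^(-1) = (7.742)^(-1) = 0.129 mol·L⁻¹.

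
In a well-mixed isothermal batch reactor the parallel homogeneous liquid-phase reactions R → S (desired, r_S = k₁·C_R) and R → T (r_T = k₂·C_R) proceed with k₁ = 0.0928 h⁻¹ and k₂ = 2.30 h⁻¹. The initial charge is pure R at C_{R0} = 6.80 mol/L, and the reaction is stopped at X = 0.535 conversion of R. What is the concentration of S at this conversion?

C_R = C_{R0}(1−X) = 3.162 mol/L.
Both paths are first order in R, so the instantaneous fraction to S is constant: dC_S/d(−C_R) = k₁/(k₁+k₂) = 0.03878.
C_S = 0.03878·(C_{R0}−C_R) = 0.03878×3.638 = 0.141 mol/L.

0.141 mol/L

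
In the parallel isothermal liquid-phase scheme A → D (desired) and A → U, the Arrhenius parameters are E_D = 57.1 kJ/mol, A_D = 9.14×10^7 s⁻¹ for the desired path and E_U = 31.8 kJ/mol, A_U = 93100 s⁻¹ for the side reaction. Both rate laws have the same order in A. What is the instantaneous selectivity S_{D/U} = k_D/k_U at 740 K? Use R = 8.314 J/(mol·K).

With equal orders, S_{D/U} = k_D/k_U = (A_D/A_U)·exp[(E_U−E_D)/(RT)].
(E_U−E_D)/(RT) = (31.8−57.1)×10³/(8.314×740) = -25300/6152 = -4.112.
k_D/k_U = (9.14×10^7/93100)·exp(-4.112) = 981.7 × 0.01637 = 16.1.
Since E_D > E_U, raising the temperature improves selectivity toward D.

16.1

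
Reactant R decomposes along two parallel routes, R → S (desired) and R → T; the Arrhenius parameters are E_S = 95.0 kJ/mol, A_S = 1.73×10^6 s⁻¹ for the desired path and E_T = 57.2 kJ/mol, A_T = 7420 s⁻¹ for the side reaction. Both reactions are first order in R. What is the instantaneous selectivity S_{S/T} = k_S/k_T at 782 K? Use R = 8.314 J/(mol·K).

0.696

k_S/k_T = (A_S/A_T)·exp[−(E_S−E_T)/(RT)] = (A_S/A_T)·exp[(E_T−E_S)/(RT)].
(E_T−E_S)/(RT) = (57.2−95.0)×10³/(8.314×782) = -37800/6502 = -5.814.
k_S/k_T = (1.73×10^6/7420)·exp(-5.814) = 233.2 × 0.002985 = 0.696.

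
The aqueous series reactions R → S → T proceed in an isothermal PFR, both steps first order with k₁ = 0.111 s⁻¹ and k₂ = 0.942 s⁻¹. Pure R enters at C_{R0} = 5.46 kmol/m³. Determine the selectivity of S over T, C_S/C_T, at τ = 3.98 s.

Solving the coupled first-order balances gives C_S(τ) = [k₁/(k₂−k₁)]·C_{R0}·(e^(−k₁τ) − e^(−k₂τ)).
e^(−k₁τ) = e^(−0.111×3.98) = e^(−0.4418) = 0.6429; e^(−k₂τ) = e^(−3.749) = 0.02354.
C_S = 0.111×5.46/(0.942−0.111) × (0.6429−0.02354) = 0.7293×0.6194 = 0.4517 kmol/m³.
C_R = C_{R0}e^(−k₁τ) = 3.510 kmol/m³, so C_T = C_{R0}−C_R−C_S = 1.498 kmol/m³; C_S/C_T = 0.302.

0.302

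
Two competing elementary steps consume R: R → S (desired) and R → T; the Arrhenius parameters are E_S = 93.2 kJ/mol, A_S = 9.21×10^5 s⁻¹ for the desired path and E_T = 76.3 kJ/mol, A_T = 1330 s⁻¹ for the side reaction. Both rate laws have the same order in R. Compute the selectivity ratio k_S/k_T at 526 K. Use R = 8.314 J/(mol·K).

Since both paths have the same order in R, the concentration cancels and S_{S/T} = k_S/k_T = (A_S/A_T)·exp[(E_T−E_S)/(RT)].
(E_T−E_S)/(RT) = (76.3−93.2)×10³/(8.314×526) = -16900/4373 = -3.864.
k_S/k_T = (9.21×10^5/1330)·exp(-3.864) = 692.5 × 0.02097 = 14.5.

14.5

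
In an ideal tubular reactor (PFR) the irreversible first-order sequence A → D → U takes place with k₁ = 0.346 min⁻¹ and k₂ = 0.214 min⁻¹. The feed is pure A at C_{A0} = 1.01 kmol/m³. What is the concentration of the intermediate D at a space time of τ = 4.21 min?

0.458 kmol/m³

Solving the coupled first-order balances gives C_D(τ) = [k₁/(k₂−k₁)]·C_{A0}·(e^(−k₁τ) − e^(−k₂τ)).
e^(−k₁τ) = e^(−0.346×4.21) = e^(−1.457) = 0.2330; e^(−k₂τ) = e^(−0.9009) = 0.4062.
C_D = 0.346×1.01/(0.214−0.346) × (0.2330−0.4062) = (-2.647)×(-0.1732) = 0.4585 kmol/m³.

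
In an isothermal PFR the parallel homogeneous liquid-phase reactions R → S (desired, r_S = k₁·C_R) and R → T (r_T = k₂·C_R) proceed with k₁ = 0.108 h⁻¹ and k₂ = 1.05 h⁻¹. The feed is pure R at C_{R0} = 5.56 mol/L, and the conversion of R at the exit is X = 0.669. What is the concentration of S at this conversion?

C_R = C_{R0}(1−X) = 1.840 mol/L.
Both paths are first order in R, so the instantaneous fraction to S is constant: dC_S/d(−C_R) = k₁/(k₁+k₂) = 0.09326.
C_S = 0.09326·(C_{R0}−C_R) = 0.09326×3.720 = 0.347 mol/L.

0.347 mol/L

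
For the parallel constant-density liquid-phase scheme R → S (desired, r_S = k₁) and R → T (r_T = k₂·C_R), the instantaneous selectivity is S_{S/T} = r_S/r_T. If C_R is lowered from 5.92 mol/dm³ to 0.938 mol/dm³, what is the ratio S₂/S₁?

6.31

S_{S/T} = (k₁/k₂)·C_R⁻¹, so S₂/S₁ = (C_{R,2}/C_{R,1})⁻¹.
= 5.92/0.938 = 6.31.
Selectivity toward S rises as C_R falls — low-concentration operation is favoured.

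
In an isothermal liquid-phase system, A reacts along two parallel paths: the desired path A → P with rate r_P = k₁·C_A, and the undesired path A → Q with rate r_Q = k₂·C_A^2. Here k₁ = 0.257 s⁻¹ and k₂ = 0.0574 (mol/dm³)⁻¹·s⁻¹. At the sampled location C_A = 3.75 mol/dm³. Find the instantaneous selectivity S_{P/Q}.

1.19

S_{P/Q} = r_P/r_Q = (k₁·C_A)/(k₂·C_A^2) = (k₁/k₂)·C_A⁻¹.
= (0.257×3.750) / (0.0574×3.750^2) = 0.9637/0.8072 = 1.19.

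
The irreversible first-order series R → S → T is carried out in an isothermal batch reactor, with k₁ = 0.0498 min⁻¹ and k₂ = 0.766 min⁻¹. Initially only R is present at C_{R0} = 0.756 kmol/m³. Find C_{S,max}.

For a first-order series the maximum intermediate yield is C_{S,max}/C_{R0} = (k₁/k₂)^[k₂/(k₂−k₁)].
= (0.0498/0.766)^(0.766/(0.766−0.0498)) = (0.06501)^(1.070) = 0.05376.
C_{S,max} = 0.05376×0.756 = 0.0406 kmol/m³.

0.0406 kmol/m³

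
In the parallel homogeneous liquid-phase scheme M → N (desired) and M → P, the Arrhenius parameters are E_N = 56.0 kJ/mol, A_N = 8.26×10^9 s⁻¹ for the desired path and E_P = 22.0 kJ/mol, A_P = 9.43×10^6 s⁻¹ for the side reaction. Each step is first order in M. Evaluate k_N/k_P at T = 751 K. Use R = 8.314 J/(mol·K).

3.78

k_N/k_P = (A_N/A_P)·exp[−(E_N−E_P)/(RT)] = (A_N/A_P)·exp[(E_P−E_N)/(RT)].
(E_P−E_N)/(RT) = (22.0−56.0)×10³/(8.314×751) = -34000/6244 = -5.445.
k_N/k_P = (8.26×10^9/9.43×10^6)·exp(-5.445) = 875.9 × 0.004316 = 3.78.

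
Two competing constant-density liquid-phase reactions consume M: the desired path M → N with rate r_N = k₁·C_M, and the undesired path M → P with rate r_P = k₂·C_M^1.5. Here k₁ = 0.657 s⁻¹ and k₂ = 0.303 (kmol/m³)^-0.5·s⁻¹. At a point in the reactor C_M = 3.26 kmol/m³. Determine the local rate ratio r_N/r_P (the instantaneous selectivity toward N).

1.20

S_{N/P} = r_N/r_P = (k₁·C_M)/(k₂·C_M^1.5) = (k₁/k₂)·C_M^-0.5.
= (0.657×3.260) / (0.303×3.260^1.5) = 2.142/1.783 = 1.20.
The undesired path is higher order in M, so low C_M (CSTR or dilute feed) favours N.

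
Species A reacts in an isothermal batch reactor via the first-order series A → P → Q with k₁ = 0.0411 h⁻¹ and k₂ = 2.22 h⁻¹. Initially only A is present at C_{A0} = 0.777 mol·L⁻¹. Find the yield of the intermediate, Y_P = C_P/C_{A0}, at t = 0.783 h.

For first-order series with pure A initially, C_P(t) = k₁C_{A0}/(k₂−k₁)·(e^(−k₁t) − e^(−k₂t)).
e^(−k₁t) = e^(−0.0411×0.783) = e^(−0.03218) = 0.9683; e^(−k₂t) = e^(−1.738) = 0.1758.
C_P = 0.0411×0.777/(2.22−0.0411) × (0.9683−0.1758) = 0.01466×0.7925 = 0.01162 mol·L⁻¹.
Y_P = C_P/C_{A0} = 0.01162/0.777 = 0.0149.

0.0149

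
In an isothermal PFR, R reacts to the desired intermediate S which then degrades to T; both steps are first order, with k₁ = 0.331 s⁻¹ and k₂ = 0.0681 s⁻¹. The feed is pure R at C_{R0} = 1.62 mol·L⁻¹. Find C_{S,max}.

For a first-order series the maximum intermediate yield is C_{S,max}/C_{R0} = (k₁/k₂)^[k₂/(k₂−k₁)].
= (0.331/0.0681)^(0.0681/(0.0681−0.331)) = (4.860)^(-0.2590) = 0.6639.
C_{S,max} = 0.6639×1.62 = 1.08 mol·L⁻¹.

1.08 mol·L⁻¹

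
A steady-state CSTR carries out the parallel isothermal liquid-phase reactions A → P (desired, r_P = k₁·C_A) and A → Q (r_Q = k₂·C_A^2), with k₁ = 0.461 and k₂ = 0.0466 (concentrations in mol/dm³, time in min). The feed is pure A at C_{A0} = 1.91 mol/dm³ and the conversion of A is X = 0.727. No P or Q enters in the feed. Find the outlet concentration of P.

Exit C_A = C_{A0}(1−X) = 1.91×0.273 = 0.5214 mol/dm³.
In a CSTR the entire volume is at exit conditions, so r_P = 0.461×0.5214 = 0.2404 and r_Q = 0.0466×0.5214^2 = 0.01267.
Fraction of consumed A going to P: r_P/(r_P+r_Q) = 0.9499.
C_P = 0.9499·C_{A0}·X = 0.9499×1.91×0.727 = 1.32 mol/dm³.

1.32 mol/dm³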